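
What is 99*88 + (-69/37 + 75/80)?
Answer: 5156955/592 ≈ 8711.1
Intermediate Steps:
99*88 + (-69/37 + 75/80) = 8712 + (-69*1/37 + 75*(1/80)) = 8712 + (-69/37 + 15/16) = 8712 - 549/592 = 5156955/592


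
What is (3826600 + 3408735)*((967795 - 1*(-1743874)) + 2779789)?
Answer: 39732538268430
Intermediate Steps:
(3826600 + 3408735)*((967795 - 1*(-1743874)) + 2779789) = 7235335*((967795 + 1743874) + 2779789) = 7235335*(2711669 + 2779789) = 7235335*5491458 = 39732538268430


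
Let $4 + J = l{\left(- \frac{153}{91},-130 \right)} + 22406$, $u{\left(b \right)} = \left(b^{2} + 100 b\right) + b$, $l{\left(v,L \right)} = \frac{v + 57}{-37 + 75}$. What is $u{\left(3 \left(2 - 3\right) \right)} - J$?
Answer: $- \frac{39243901}{1729} \approx -22697.0$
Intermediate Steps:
$l{\left(v,L \right)} = \frac{3}{2} + \frac{v}{38}$ ($l{\left(v,L \right)} = \frac{57 + v}{38} = \left(57 + v\right) \frac{1}{38} = \frac{3}{2} + \frac{v}{38}$)
$u{\left(b \right)} = b^{2} + 101 b$
$J = \frac{38735575}{1729}$ ($J = -4 + \left(\left(\frac{3}{2} + \frac{\left(-153\right) \frac{1}{91}}{38}\right) + 22406\right) = -4 + \left(\left(\frac{3}{2} + \frac{1}{38} \left(- \frac{153}{91}\right)\right) + 22406\right) = -4 + \left(\left(\frac{3}{2} - \frac{153}{3458}\right) + 22406\right) = -4 + \left(\frac{2517}{1729} + 22406\right) = -4 + \frac{38742491}{1729} = \frac{38735575}{1729} \approx 22403.0$)
$u{\left(3 \left(2 - 3\right) \right)} - J = 3 \left(2 - 3\right) \left(101 + 3 \left(2 - 3\right)\right) - \frac{38735575}{1729} = 3 \left(-1\right) \left(101 + 3 \left(-1\right)\right) - \frac{38735575}{1729} = - 3 \left(101 - 3\right) - \frac{38735575}{1729} = \left(-3\right) 98 - \frac{38735575}{1729} = -294 - \frac{38735575}{1729} = - \frac{39243901}{1729}$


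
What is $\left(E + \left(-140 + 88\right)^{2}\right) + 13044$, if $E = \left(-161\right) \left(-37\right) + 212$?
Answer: $21917$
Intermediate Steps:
$E = 6169$ ($E = 5957 + 212 = 6169$)
$\left(E + \left(-140 + 88\right)^{2}\right) + 13044 = \left(6169 + \left(-140 + 88\right)^{2}\right) + 13044 = \left(6169 + \left(-52\right)^{2}\right) + 13044 = \left(6169 + 2704\right) + 13044 = 8873 + 13044 = 21917$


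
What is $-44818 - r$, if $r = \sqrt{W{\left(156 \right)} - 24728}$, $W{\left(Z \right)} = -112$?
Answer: $-44818 - 6 i \sqrt{690} \approx -44818.0 - 157.61 i$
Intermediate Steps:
$r = 6 i \sqrt{690}$ ($r = \sqrt{-112 - 24728} = \sqrt{-24840} = 6 i \sqrt{690} \approx 157.61 i$)
$-44818 - r = -44818 - 6 i \sqrt{690}$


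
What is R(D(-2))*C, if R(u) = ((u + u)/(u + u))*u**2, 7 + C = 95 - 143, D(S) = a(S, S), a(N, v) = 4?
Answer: -880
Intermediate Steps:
D(S) = 4
C = -55 (C = -7 + (95 - 143) = -7 - 48 = -55)
R(u) = u**2 (R(u) = ((2*u)/((2*u)))*u**2 = ((2*u)*(1/(2*u)))*u**2 = 1*u**2 = u**2)
R(D(-2))*C = 4**2*(-55) = 16*(-55) = -880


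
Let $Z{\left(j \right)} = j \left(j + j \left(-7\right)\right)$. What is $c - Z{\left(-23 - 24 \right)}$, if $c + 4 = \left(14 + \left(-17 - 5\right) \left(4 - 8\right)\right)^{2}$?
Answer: $23654$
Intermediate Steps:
$Z{\left(j \right)} = - 6 j^{2}$ ($Z{\left(j \right)} = j \left(j - 7 j\right) = j \left(- 6 j\right) = - 6 j^{2}$)
$c = 10400$ ($c = -4 + \left(14 + \left(-17 - 5\right) \left(4 - 8\right)\right)^{2} = -4 + \left(14 - -88\right)^{2} = -4 + \left(14 + 88\right)^{2} = -4 + 102^{2} = -4 + 10404 = 10400$)
$c - Z{\left(-23 - 24 \right)} = 10400 - - 6 \left(-23 - 24\right)^{2} = 10400 - - 6 \left(-47\right)^{2} = 10400 - \left(-6\right) 2209 = 10400 - -13254 = 10400 + 13254 = 23654$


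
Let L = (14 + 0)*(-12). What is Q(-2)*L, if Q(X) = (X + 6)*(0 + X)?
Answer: 1344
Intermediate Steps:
Q(X) = X*(6 + X) (Q(X) = (6 + X)*X = X*(6 + X))
L = -168 (L = 14*(-12) = -168)
Q(-2)*L = -2*(6 - 2)*(-168) = -2*4*(-168) = -8*(-168) = 1344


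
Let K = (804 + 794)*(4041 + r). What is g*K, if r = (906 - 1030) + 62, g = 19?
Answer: 120810398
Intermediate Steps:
r = -62 (r = -124 + 62 = -62)
K = 6358442 (K = (804 + 794)*(4041 - 62) = 1598*3979 = 6358442)
g*K = 19*6358442 = 120810398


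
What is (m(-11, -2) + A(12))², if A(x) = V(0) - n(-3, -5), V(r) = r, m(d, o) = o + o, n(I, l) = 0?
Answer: 16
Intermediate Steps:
m(d, o) = 2*o
A(x) = 0 (A(x) = 0 - 1*0 = 0 + 0 = 0)
(m(-11, -2) + A(12))² = (2*(-2) + 0)² = (-4 + 0)² = (-4)² = 16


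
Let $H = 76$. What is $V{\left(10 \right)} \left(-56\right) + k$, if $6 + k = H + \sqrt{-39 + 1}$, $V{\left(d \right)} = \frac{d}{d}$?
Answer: $14 + i \sqrt{38} \approx 14.0 + 6.1644 i$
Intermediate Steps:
$V{\left(d \right)} = 1$
$k = 70 + i \sqrt{38}$ ($k = -6 + \left(76 + \sqrt{-39 + 1}\right) = -6 + \left(76 + \sqrt{-38}\right) = -6 + \left(76 + i \sqrt{38}\right) = 70 + i \sqrt{38} \approx 70.0 + 6.1644 i$)
$V{\left(10 \right)} \left(-56\right) + k = 1 \left(-56\right) + \left(70 + i \sqrt{38}\right) = -56 + \left(70 + i \sqrt{38}\right) = 14 + i \sqrt{38}$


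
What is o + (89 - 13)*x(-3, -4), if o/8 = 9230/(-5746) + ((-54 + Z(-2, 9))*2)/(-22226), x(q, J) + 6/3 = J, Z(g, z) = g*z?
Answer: -1151357312/2455973 ≈ -468.80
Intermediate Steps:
x(q, J) = -2 + J
o = -31433624/2455973 (o = 8*(9230/(-5746) + ((-54 - 2*9)*2)/(-22226)) = 8*(9230*(-1/5746) + ((-54 - 18)*2)*(-1/22226)) = 8*(-355/221 - 72*2*(-1/22226)) = 8*(-355/221 - 144*(-1/22226)) = 8*(-355/221 + 72/11113) = 8*(-3929203/2455973) = -31433624/2455973 ≈ -12.799)
o + (89 - 13)*x(-3, -4) = -31433624/2455973 + (89 - 13)*(-2 - 4) = -31433624/2455973 + 76*(-6) = -31433624/2455973 - 456 = -1151357312/2455973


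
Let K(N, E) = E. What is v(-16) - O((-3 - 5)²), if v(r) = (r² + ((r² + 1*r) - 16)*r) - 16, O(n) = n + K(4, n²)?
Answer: -7504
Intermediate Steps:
O(n) = n + n²
v(r) = -16 + r² + r*(-16 + r + r²) (v(r) = (r² + ((r² + r) - 16)*r) - 16 = (r² + ((r + r²) - 16)*r) - 16 = (r² + (-16 + r + r²)*r) - 16 = (r² + r*(-16 + r + r²)) - 16 = -16 + r² + r*(-16 + r + r²))
v(-16) - O((-3 - 5)²) = (-16 + (-16)³ - 16*(-16) + 2*(-16)²) - (-3 - 5)²*(1 + (-3 - 5)²) = (-16 - 4096 + 256 + 2*256) - (-8)²*(1 + (-8)²) = (-16 - 4096 + 256 + 512) - 64*(1 + 64) = -3344 - 64*65 = -3344 - 1*4160 = -3344 - 4160 = -7504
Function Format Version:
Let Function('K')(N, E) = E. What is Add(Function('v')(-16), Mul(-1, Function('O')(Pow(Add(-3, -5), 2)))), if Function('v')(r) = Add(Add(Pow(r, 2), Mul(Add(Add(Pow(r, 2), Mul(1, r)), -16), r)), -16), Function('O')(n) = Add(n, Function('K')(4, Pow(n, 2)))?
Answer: -7504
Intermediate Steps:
Function('O')(n) = Add(n, Pow(n, 2))
Function('v')(r) = Add(-16, Pow(r, 2), Mul(r, Add(-16, r, Pow(r, 2)))) (Function('v')(r) = Add(Add(Pow(r, 2), Mul(Add(Add(Pow(r, 2), r), -16), r)), -16) = Add(Add(Pow(r, 2), Mul(Add(Add(r, Pow(r, 2)), -16), r)), -16) = Add(Add(Pow(r, 2), Mul(Add(-16, r, Pow(r, 2)), r)), -16) = Add(Add(Pow(r, 2), Mul(r, Add(-16, r, Pow(r, 2)))), -16) = Add(-16, Pow(r, 2), Mul(r, Add(-16, r, Pow(r, 2)))))
Add(Function('v')(-16), Mul(-1, Function('O')(Pow(Add(-3, -5), 2)))) = Add(Add(-16, Pow(-16, 3), Mul(-16, -16), Mul(2, Pow(-16, 2))), Mul(-1, Mul(Pow(Add(-3, -5), 2), Add(1, Pow(Add(-3, -5), 2))))) = Add(Add(-16, -4096, 256, Mul(2, 256)), Mul(-1, Mul(Pow(-8, 2), Add(1, Pow(-8, 2))))) = Add(Add(-16, -4096, 256, 512), Mul(-1, Mul(64, Add(1, 64)))) = Add(-3344, Mul(-1, Mul(64, 65))) = Add(-3344, Mul(-1, 4160)) = Add(-3344, -4160) = -7504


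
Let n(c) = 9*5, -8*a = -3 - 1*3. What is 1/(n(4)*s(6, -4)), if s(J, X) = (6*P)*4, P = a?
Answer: 1/810 ≈ 0.0012346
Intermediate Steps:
a = ¾ (a = -(-3 - 1*3)/8 = -(-3 - 3)/8 = -⅛*(-6) = ¾ ≈ 0.75000)
P = ¾ ≈ 0.75000
n(c) = 45
s(J, X) = 18 (s(J, X) = (6*(¾))*4 = (9/2)*4 = 18)
1/(n(4)*s(6, -4)) = 1/(45*18) = 1/810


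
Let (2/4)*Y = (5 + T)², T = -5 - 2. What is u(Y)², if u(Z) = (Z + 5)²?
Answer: 28561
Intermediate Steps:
T = -7
Y = 8 (Y = 2*(5 - 7)² = 2*(-2)² = 2*4 = 8)
u(Z) = (5 + Z)²
u(Y)² = ((5 + 8)²)² = (13²)² = 169² = 28561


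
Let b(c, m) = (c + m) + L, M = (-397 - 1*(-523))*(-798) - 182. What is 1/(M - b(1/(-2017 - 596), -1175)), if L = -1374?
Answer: -2613/256546952 ≈ -1.0185e-5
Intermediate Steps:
M = -100730 (M = (-397 + 523)*(-798) - 182 = 126*(-798) - 182 = -100548 - 182 = -100730)
b(c, m) = -1374 + c + m (b(c, m) = (c + m) - 1374 = -1374 + c + m)
1/(M - b(1/(-2017 - 596), -1175)) = 1/(-100730 - (-1374 + 1/(-2017 - 596) - 1175)) = 1/(-100730 - (-1374 + 1/(-2613) - 1175)) = 1/(-100730 - (-1374 - 1/2613 - 1175)) = 1/(-100730 - 1*(-6660538/2613)) = 1/(-100730 + 6660538/2613) = 1/(-256546952/2613) = -2613/256546952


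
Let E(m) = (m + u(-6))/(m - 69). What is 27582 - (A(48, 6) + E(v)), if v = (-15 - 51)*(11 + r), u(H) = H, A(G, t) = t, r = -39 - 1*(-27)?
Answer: 27596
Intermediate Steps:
r = -12 (r = -39 + 27 = -12)
v = 66 (v = (-15 - 51)*(11 - 12) = -66*(-1) = 66)
E(m) = (-6 + m)/(-69 + m) (E(m) = (m - 6)/(m - 69) = (-6 + m)/(-69 + m))
27582 - (A(48, 6) + E(v)) = 27582 - (6 + (-6 + 66)/(-69 + 66)) = 27582 - (6 + 60/(-3)) = 27582 - (6 - 1/3*60) = 27582 - (6 - 20) = 27582 - 1*(-14) = 27582 + 14 = 27596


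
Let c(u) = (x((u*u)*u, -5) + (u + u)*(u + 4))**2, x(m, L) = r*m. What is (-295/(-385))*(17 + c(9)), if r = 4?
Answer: 53220773/7 ≈ 7.6030e+6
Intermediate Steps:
x(m, L) = 4*m
c(u) = (4*u**3 + 2*u*(4 + u))**2 (c(u) = (4*((u*u)*u) + (u + u)*(u + 4))**2 = (4*(u**2*u) + (2*u)*(4 + u))**2 = (4*u**3 + 2*u*(4 + u))**2)
(-295/(-385))*(17 + c(9)) = (-295/(-385))*(17 + 4*9**2*(4 + 9 + 2*9**2)**2) = (-295*(-1/385))*(17 + 4*81*(4 + 9 + 2*81)**2) = 59*(17 + 4*81*(4 + 9 + 162)**2)/77 = 59*(17 + 4*81*175**2)/77 = 59*(17 + 4*81*30625)/77 = 59*(17 + 9922500)/77 = (59/77)*9922517 = 53220773/7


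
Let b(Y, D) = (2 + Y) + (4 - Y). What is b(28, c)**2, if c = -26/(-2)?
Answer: 36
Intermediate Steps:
c = 13 (c = -26*(-1/2) = 13)
b(Y, D) = 6
b(28, c)**2 = 6**2 = 36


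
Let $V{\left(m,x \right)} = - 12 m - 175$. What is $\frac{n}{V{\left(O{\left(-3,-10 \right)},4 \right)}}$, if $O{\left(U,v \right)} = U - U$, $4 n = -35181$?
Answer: $\frac{35181}{700} \approx 50.259$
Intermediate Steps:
$n = - \frac{35181}{4}$ ($n = \frac{1}{4} \left(-35181\right) = - \frac{35181}{4} \approx -8795.3$)
$O{\left(U,v \right)} = 0$
$V{\left(m,x \right)} = -175 - 12 m$
$\frac{n}{V{\left(O{\left(-3,-10 \right)},4 \right)}} = - \frac{35181}{4 \left(-175 - 0\right)} = - \frac{35181}{4 \left(-175 + 0\right)} = - \frac{35181}{4 \left(-175\right)} = \left(- \frac{35181}{4}\right) \left(- \frac{1}{175}\right) = \frac{35181}{700}$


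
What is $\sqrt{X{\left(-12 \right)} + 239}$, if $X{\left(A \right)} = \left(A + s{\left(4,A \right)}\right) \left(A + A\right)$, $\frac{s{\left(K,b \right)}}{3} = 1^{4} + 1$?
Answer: $\sqrt{383} \approx 19.57$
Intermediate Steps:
$s{\left(K,b \right)} = 6$ ($s{\left(K,b \right)} = 3 \left(1^{4} + 1\right) = 3 \left(1 + 1\right) = 3 \cdot 2 = 6$)
$X{\left(A \right)} = 2 A \left(6 + A\right)$ ($X{\left(A \right)} = \left(A + 6\right) \left(A + A\right) = \left(6 + A\right) 2 A = 2 A \left(6 + A\right)$)
$\sqrt{X{\left(-12 \right)} + 239} = \sqrt{2 \left(-12\right) \left(6 - 12\right) + 239} = \sqrt{2 \left(-12\right) \left(-6\right) + 239} = \sqrt{144 + 239} = \sqrt{383}$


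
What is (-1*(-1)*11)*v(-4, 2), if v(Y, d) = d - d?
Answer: 0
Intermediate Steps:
v(Y, d) = 0
(-1*(-1)*11)*v(-4, 2) = (-1*(-1)*11)*0 = (1*11)*0 = 11*0 = 0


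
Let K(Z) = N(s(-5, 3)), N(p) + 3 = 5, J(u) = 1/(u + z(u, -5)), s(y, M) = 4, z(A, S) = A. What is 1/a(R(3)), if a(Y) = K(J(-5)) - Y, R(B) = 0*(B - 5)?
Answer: ½ ≈ 0.50000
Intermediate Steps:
J(u) = 1/(2*u) (J(u) = 1/(u + u) = 1/(2*u))
N(p) = 2 (N(p) = -3 + 5 = 2)
R(B) = 0 (R(B) = 0*(-5 + B) = 0)
K(Z) = 2
a(Y) = 2 - Y
1/a(R(3)) = 1/(2 - 1*0) = 1/(2 + 0) = 1/2 = ½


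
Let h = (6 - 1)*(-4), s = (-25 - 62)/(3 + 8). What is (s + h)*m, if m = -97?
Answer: 29779/11 ≈ 2707.2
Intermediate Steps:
s = -87/11 ≈ -7.9091
h = -20 (h = 5*(-4) = -20)
(s + h)*m = (-87/11 - 20)*(-97) = -307/11*(-97) = 29779/11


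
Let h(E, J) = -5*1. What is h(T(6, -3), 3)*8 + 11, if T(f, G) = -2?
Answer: -29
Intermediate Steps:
h(E, J) = -5
h(T(6, -3), 3)*8 + 11 = -5*8 + 11 = -40 + 11 = -29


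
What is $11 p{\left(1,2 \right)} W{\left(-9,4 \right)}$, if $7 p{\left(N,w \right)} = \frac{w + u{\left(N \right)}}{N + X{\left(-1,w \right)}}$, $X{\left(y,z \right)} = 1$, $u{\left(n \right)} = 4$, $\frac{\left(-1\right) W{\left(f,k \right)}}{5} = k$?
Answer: $- \frac{660}{7} \approx -94.286$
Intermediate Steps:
$W{\left(f,k \right)} = - 5 k$
$p{\left(N,w \right)} = \frac{4 + w}{7 \left(1 + N\right)}$ ($p{\left(N,w \right)} = \frac{\left(w + 4\right) \frac{1}{N + 1}}{7} = \frac{\left(4 + w\right) \frac{1}{1 + N}}{7} = \frac{\frac{1}{1 + N} \left(4 + w\right)}{7} = \frac{4 + w}{7 \left(1 + N\right)}$)
$11 p{\left(1,2 \right)} W{\left(-9,4 \right)} = 11 \frac{4 + 2}{7 \left(1 + 1\right)} \left(\left(-5\right) 4\right) = 11 \cdot \frac{1}{7} \cdot \frac{1}{2} \cdot 6 \left(-20\right) = 11 \cdot \frac{3}{7} \left(-20\right) = \frac{33}{7} \left(-20\right) = - \frac{660}{7}$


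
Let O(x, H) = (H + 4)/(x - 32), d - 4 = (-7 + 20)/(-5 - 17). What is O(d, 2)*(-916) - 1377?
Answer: -745221/629 ≈ -1184.8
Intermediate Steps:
d = 75/22 (d = 4 + (-7 + 20)/(-5 - 17) = 4 + 13/(-22) = 4 + 13*(-1/22) = 4 - 13/22 = 75/22 ≈ 3.4091)
O(x, H) = (4 + H)/(-32 + x)
O(d, 2)*(-916) - 1377 = ((4 + 2)/(-32 + 75/22))*(-916) - 1377 = (6/(-629/22))*(-916) - 1377 = -22/629*6*(-916) - 1377 = -132/629*(-916) - 1377 = 120912/629 - 1377 = -745221/629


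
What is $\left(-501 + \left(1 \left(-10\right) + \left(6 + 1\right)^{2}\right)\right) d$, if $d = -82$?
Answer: $37884$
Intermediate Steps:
$\left(-501 + \left(1 \left(-10\right) + \left(6 + 1\right)^{2}\right)\right) d = \left(-501 + \left(1 \left(-10\right) + \left(6 + 1\right)^{2}\right)\right) \left(-82\right) = \left(-501 - \left(10 - 7^{2}\right)\right) \left(-82\right) = \left(-501 + \left(-10 + 49\right)\right) \left(-82\right) = \left(-501 + 39\right) \left(-82\right) = \left(-462\right) \left(-82\right) = 37884$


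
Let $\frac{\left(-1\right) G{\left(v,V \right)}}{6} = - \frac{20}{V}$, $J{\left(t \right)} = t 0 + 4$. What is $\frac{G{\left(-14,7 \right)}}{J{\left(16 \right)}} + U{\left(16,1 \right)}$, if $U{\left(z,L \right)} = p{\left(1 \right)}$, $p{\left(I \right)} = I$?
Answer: $\frac{37}{7} \approx 5.2857$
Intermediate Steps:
$U{\left(z,L \right)} = 1$
$J{\left(t \right)} = 4$ ($J{\left(t \right)} = 0 + 4 = 4$)
$G{\left(v,V \right)} = \frac{120}{V}$ ($G{\left(v,V \right)} = - 6 \left(- \frac{20}{V}\right) = \frac{120}{V}$)
$\frac{G{\left(-14,7 \right)}}{J{\left(16 \right)}} + U{\left(16,1 \right)} = \frac{120 \cdot \frac{1}{7}}{4} + 1 = 120 \cdot \frac{1}{7} \cdot \frac{1}{4} + 1 = \frac{120}{7} \cdot \frac{1}{4} + 1 = \frac{30}{7} + 1 = \frac{37}{7}$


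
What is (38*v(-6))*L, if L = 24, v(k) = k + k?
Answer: -10944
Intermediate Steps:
v(k) = 2*k
(38*v(-6))*L = (38*(2*(-6)))*24 = (38*(-12))*24 = -456*24 = -10944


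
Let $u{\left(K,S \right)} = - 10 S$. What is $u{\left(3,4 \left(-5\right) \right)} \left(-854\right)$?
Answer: $-170800$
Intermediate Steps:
$u{\left(3,4 \left(-5\right) \right)} \left(-854\right) = - 10 \cdot 4 \left(-5\right) \left(-854\right) = \left(-10\right) \left(-20\right) \left(-854\right) = 200 \left(-854\right) = -170800$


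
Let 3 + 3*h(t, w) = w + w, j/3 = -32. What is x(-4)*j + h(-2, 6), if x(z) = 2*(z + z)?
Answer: 1539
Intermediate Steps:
j = -96 (j = 3*(-32) = -96)
h(t, w) = -1 + 2*w/3 (h(t, w) = -1 + (w + w)/3 = -1 + (2*w)/3 = -1 + 2*w/3)
x(z) = 4*z (x(z) = 2*(2*z) = 4*z)
x(-4)*j + h(-2, 6) = (4*(-4))*(-96) + (-1 + (2/3)*6) = -16*(-96) + (-1 + 4) = 1536 + 3 = 1539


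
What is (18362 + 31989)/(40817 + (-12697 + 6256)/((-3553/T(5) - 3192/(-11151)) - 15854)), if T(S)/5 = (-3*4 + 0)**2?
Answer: 33920229410837/27497681884859 ≈ 1.2336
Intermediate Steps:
T(S) = 720 (T(S) = 5*(-3*4 + 0)**2 = 5*(-12 + 0)**2 = 5*(-12)**2 = 5*144 = 720)
(18362 + 31989)/(40817 + (-12697 + 6256)/((-3553/T(5) - 3192/(-11151)) - 15854)) = (18362 + 31989)/(40817 + (-12697 + 6256)/((-3553/720 - 3192/(-11151)) - 15854)) = 50351/(40817 - 6441/((-3553*1/720 - 3192*(-1/11151)) - 15854)) = 50351/(40817 - 6441/((-3553/720 + 152/531) - 15854)) = 50351/(40817 - 6441/(-197467/42480 - 15854)) = 50351/(40817 - 6441/(-673675387/42480)) = 50351/(40817 - 6441*(-42480/673675387)) = 50351/(40817 + 273613680/673675387) = 50351/(27497681884859/673675387) = 50351*(673675387/27497681884859) = 33920229410837/27497681884859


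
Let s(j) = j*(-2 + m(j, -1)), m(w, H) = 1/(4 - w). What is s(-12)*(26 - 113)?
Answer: -8091/4 ≈ -2022.8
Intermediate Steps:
s(j) = j*(-2 - 1/(-4 + j))
s(-12)*(26 - 113) = (-12*(7 - 2*(-12))/(-4 - 12))*(26 - 113) = -12*(7 + 24)/(-16)*(-87) = -12*(-1/16)*31*(-87) = (93/4)*(-87) = -8091/4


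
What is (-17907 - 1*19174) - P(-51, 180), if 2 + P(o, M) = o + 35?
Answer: -37063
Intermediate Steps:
P(o, M) = 33 + o (P(o, M) = -2 + (o + 35) = -2 + (35 + o) = 33 + o)
(-17907 - 1*19174) - P(-51, 180) = (-17907 - 1*19174) - (33 - 51) = (-17907 - 19174) - 1*(-18) = -37081 + 18 = -37063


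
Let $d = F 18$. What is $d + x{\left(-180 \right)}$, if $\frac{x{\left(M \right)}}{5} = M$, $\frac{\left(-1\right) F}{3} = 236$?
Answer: $-13644$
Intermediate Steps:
$F = -708$ ($F = \left(-3\right) 236 = -708$)
$x{\left(M \right)} = 5 M$
$d = -12744$ ($d = \left(-708\right) 18 = -12744$)
$d + x{\left(-180 \right)} = -12744 + 5 \left(-180\right) = -12744 - 900 = -13644$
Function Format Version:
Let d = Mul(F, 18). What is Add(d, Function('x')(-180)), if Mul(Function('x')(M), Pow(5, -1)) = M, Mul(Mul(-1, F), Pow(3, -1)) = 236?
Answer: -13644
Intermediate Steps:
F = -708 (F = Mul(-3, 236) = -708)
Function('x')(M) = Mul(5, M)
d = -12744 (d = Mul(-708, 18) = -12744)
Add(d, Function('x')(-180)) = Add(-12744, Mul(5, -180)) = Add(-12744, -900) = -13644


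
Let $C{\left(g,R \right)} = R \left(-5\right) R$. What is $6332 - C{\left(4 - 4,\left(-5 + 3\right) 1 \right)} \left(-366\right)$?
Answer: $-988$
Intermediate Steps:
$C{\left(g,R \right)} = - 5 R^{2}$ ($C{\left(g,R \right)} = - 5 R R = - 5 R^{2}$)
$6332 - C{\left(4 - 4,\left(-5 + 3\right) 1 \right)} \left(-366\right) = 6332 - - 5 \left(\left(-5 + 3\right) 1\right)^{2} \left(-366\right) = 6332 - - 5 \left(\left(-2\right) 1\right)^{2} \left(-366\right) = 6332 - - 5 \left(-2\right)^{2} \left(-366\right) = 6332 - \left(-5\right) 4 \left(-366\right) = 6332 - \left(-20\right) \left(-366\right) = 6332 - 7320 = -988$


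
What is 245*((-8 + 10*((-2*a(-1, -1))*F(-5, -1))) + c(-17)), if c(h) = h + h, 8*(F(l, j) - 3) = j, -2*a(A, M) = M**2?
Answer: -12985/4 ≈ -3246.3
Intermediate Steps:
a(A, M) = -M**2/2
F(l, j) = 3 + j/8
c(h) = 2*h
245*((-8 + 10*((-2*a(-1, -1))*F(-5, -1))) + c(-17)) = 245*((-8 + 10*((-(-1)*(-1)**2)*(3 + (1/8)*(-1)))) + 2*(-17)) = 245*((-8 + 10*((-(-1))*(3 - 1/8))) - 34) = 245*((-8 + 10*(-2*(-1/2)*(23/8))) - 34) = 245*((-8 + 10*(1*(23/8))) - 34) = 245*((-8 + 10*(23/8)) - 34) = 245*((-8 + 115/4) - 34) = 245*(83/4 - 34) = 245*(-53/4) = -12985/4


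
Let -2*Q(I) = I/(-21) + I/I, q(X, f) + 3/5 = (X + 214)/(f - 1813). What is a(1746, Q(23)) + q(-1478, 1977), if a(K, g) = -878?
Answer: -181693/205 ≈ -886.31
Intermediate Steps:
q(X, f) = -⅗ + (214 + X)/(-1813 + f) (q(X, f) = -⅗ + (X + 214)/(f - 1813) = -⅗ + (214 + X)/(-1813 + f))
Q(I) = -½ + I/42 (Q(I) = -(I/(-21) + I/I)/2 = -(I*(-1/21) + 1)/2 = -(-I/21 + 1)/2 = -(1 - I/21)/2 = -½ + I/42)
a(1746, Q(23)) + q(-1478, 1977) = -878 + (6509 - 3*1977 + 5*(-1478))/(5*(-1813 + 1977)) = -878 + (⅕)*(6509 - 5931 - 7390)/164 = -878 + (⅕)*(1/164)*(-6812) = -878 - 1703/205 = -181693/205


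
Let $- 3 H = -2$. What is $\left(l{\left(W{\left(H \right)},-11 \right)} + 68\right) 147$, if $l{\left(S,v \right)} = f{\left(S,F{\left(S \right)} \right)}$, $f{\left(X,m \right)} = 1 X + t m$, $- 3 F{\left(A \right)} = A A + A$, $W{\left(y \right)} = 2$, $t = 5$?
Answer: $8820$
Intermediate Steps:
$H = \frac{2}{3}$ ($H = \left(- \frac{1}{3}\right) \left(-2\right) = \frac{2}{3} \approx 0.66667$)
$F{\left(A \right)} = - \frac{A}{3} - \frac{A^{2}}{3}$ ($F{\left(A \right)} = - \frac{A A + A}{3} = - \frac{A^{2} + A}{3} = - \frac{A + A^{2}}{3} = - \frac{A}{3} - \frac{A^{2}}{3}$)
$f{\left(X,m \right)} = X + 5 m$ ($f{\left(X,m \right)} = 1 X + 5 m = X + 5 m$)
$l{\left(S,v \right)} = S - \frac{5 S \left(1 + S\right)}{3}$ ($l{\left(S,v \right)} = S + 5 \left(- \frac{S \left(1 + S\right)}{3}\right) = S - \frac{5 S \left(1 + S\right)}{3}$)
$\left(l{\left(W{\left(H \right)},-11 \right)} + 68\right) 147 = \left(\frac{1}{3} \cdot 2 \left(-2 - 10\right) + 68\right) 147 = \left(\frac{1}{3} \cdot 2 \left(-12\right) + 68\right) 147 = \left(-8 + 68\right) 147 = 60 \cdot 147 = 8820$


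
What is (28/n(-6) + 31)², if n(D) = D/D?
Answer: 3481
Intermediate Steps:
n(D) = 1
(28/n(-6) + 31)² = (28/1 + 31)² = (28*1 + 31)² = (28 + 31)² = 59² = 3481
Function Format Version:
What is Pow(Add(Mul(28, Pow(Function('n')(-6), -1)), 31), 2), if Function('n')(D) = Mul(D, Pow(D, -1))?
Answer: 3481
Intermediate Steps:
Function('n')(D) = 1
Pow(Add(Mul(28, Pow(Function('n')(-6), -1)), 31), 2) = Pow(Add(Mul(28, Pow(1, -1)), 31), 2) = Pow(Add(Mul(28, 1), 31), 2) = Pow(Add(28, 31), 2) = Pow(59, 2) = 3481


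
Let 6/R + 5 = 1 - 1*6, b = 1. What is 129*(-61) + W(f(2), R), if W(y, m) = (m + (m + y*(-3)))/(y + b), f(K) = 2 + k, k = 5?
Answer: -314871/40 ≈ -7871.8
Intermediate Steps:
f(K) = 7 (f(K) = 2 + 5 = 7)
R = -3/5 (R = 6/(-5 + (1 - 1*6)) = 6/(-5 + (1 - 6)) = 6/(-5 - 5) = 6/(-10) = 6*(-1/10) = -3/5 ≈ -0.60000)
W(y, m) = (-3*y + 2*m)/(1 + y) (W(y, m) = (m + (m + y*(-3)))/(y + 1) = (m + (m - 3*y))/(1 + y) = (-3*y + 2*m)/(1 + y))
129*(-61) + W(f(2), R) = 129*(-61) + (-3*7 + 2*(-3/5))/(1 + 7) = -7869 + (-21 - 6/5)/8 = -7869 + (1/8)*(-111/5) = -7869 - 111/40 = -314871/40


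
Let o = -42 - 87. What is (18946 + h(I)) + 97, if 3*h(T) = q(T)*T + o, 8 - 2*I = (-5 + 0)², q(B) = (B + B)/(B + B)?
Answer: 113983/6 ≈ 18997.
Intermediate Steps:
o = -129
q(B) = 1 (q(B) = (2*B)/((2*B)) = (2*B)*(1/(2*B)) = 1)
I = -17/2 (I = 4 - (-5 + 0)²/2 = 4 - ½*(-5)² = 4 - ½*25 = 4 - 25/2 = -17/2 ≈ -8.5000)
h(T) = -43 + T/3 (h(T) = (1*T - 129)/3 = (T - 129)/3 = (-129 + T)/3 = -43 + T/3)
(18946 + h(I)) + 97 = (18946 + (-43 + (⅓)*(-17/2))) + 97 = (18946 + (-43 - 17/6)) + 97 = (18946 - 275/6) + 97 = 113401/6 + 97 = 113983/6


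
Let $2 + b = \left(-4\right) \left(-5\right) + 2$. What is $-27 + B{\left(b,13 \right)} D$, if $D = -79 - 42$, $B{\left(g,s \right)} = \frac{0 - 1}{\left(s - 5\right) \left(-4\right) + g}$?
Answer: $- \frac{445}{12} \approx -37.083$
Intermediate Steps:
$b = 20$ ($b = -2 + \left(\left(-4\right) \left(-5\right) + 2\right) = -2 + \left(20 + 2\right) = -2 + 22 = 20$)
$B{\left(g,s \right)} = - \frac{1}{20 + g - 4 s}$ ($B{\left(g,s \right)} = - \frac{1}{\left(-5 + s\right) \left(-4\right) + g} = - \frac{1}{\left(20 - 4 s\right) + g} = - \frac{1}{20 + g - 4 s}$)
$D = -121$
$-27 + B{\left(b,13 \right)} D = -27 + \frac{1}{-20 - 20 + 4 \cdot 13} \left(-121\right) = -27 + \frac{1}{-20 - 20 + 52} \left(-121\right) = -27 + \frac{1}{12} \left(-121\right) = -27 - \frac{121}{12} = - \frac{445}{12}$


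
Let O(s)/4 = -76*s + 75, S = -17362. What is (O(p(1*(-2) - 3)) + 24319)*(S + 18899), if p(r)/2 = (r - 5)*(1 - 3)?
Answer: 19149483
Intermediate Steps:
p(r) = 20 - 4*r (p(r) = 2*((r - 5)*(1 - 3)) = 2*((-5 + r)*(-2)) = 2*(10 - 2*r) = 20 - 4*r)
O(s) = 300 - 304*s (O(s) = 4*(-76*s + 75) = 4*(75 - 76*s) = 300 - 304*s)
(O(p(1*(-2) - 3)) + 24319)*(S + 18899) = ((300 - 304*(20 - 4*(1*(-2) - 3))) + 24319)*(-17362 + 18899) = ((300 - 304*(20 - 4*(-2 - 3))) + 24319)*1537 = ((300 - 304*(20 - 4*(-5))) + 24319)*1537 = ((300 - 304*(20 + 20)) + 24319)*1537 = ((300 - 304*40) + 24319)*1537 = ((300 - 12160) + 24319)*1537 = (-11860 + 24319)*1537 = 12459*1537 = 19149483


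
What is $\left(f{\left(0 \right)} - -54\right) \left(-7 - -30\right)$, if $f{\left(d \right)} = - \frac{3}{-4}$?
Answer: $\frac{5037}{4} \approx 1259.3$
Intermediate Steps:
$f{\left(d \right)} = \frac{3}{4}$ ($f{\left(d \right)} = \left(-3\right) \left(- \frac{1}{4}\right) = \frac{3}{4}$)
$\left(f{\left(0 \right)} - -54\right) \left(-7 - -30\right) = \left(\frac{3}{4} - -54\right) \left(-7 - -30\right) = \left(\frac{3}{4} + 54\right) \left(-7 + 30\right) = \frac{219}{4} \cdot 23 = \frac{5037}{4}$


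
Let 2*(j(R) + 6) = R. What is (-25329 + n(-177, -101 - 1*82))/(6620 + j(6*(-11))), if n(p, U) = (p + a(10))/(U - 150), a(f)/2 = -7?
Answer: -8434366/2191473 ≈ -3.8487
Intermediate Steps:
j(R) = -6 + R/2
a(f) = -14 (a(f) = 2*(-7) = -14)
n(p, U) = (-14 + p)/(-150 + U) (n(p, U) = (p - 14)/(U - 150) = (-14 + p)/(-150 + U))
(-25329 + n(-177, -101 - 1*82))/(6620 + j(6*(-11))) = (-25329 + (-14 - 177)/(-150 + (-101 - 1*82)))/(6620 + (-6 + (6*(-11))/2)) = (-25329 - 191/(-150 + (-101 - 82)))/(6620 + (-6 + (1/2)*(-66))) = (-25329 - 191/(-150 - 183))/(6620 + (-6 - 33)) = (-25329 - 191/(-333))/(6620 - 39) = (-25329 - 1/333*(-191))/6581 = (-25329 + 191/333)*(1/6581) = -8434366/333*1/6581 = -8434366/2191473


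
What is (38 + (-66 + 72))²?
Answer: 1936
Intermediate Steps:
(38 + (-66 + 72))² = (38 + 6)² = 44² = 1936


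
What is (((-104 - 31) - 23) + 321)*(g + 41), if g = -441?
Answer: -65200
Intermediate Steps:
(((-104 - 31) - 23) + 321)*(g + 41) = (((-104 - 31) - 23) + 321)*(-441 + 41) = ((-135 - 23) + 321)*(-400) = (-158 + 321)*(-400) = 163*(-400) = -65200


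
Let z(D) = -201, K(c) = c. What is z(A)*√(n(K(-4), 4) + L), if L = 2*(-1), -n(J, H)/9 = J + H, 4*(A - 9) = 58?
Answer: -201*I*√2 ≈ -284.26*I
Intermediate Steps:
A = 47/2 (A = 9 + (¼)*58 = 9 + 29/2 = 47/2 ≈ 23.500)
n(J, H) = -9*H - 9*J (n(J, H) = -9*(J + H) = -9*(H + J) = -9*H - 9*J)
L = -2
z(A)*√(n(K(-4), 4) + L) = -201*√((-9*4 - 9*(-4)) - 2) = -201*√((-36 + 36) - 2) = -201*√(0 - 2) = -201*I*√2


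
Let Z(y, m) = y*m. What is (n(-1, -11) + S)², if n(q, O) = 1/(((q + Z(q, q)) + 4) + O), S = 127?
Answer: 788544/49 ≈ 16093.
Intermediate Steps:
Z(y, m) = m*y
n(q, O) = 1/(4 + O + q + q²) (n(q, O) = 1/(((q + q*q) + 4) + O) = 1/(((q + q²) + 4) + O) = 1/((4 + q + q²) + O) = 1/(4 + O + q + q²))
(n(-1, -11) + S)² = (1/(4 - 11 - 1 + (-1)²) + 127)² = (1/(4 - 11 - 1 + 1) + 127)² = (1/(-7) + 127)² = (-⅐ + 127)² = (888/7)² = 788544/49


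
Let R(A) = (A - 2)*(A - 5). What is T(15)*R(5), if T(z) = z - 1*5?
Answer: 0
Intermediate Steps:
T(z) = -5 + z (T(z) = z - 5 = -5 + z)
R(A) = (-5 + A)*(-2 + A) (R(A) = (-2 + A)*(-5 + A) = (-5 + A)*(-2 + A))
T(15)*R(5) = (-5 + 15)*(10 + 5² - 7*5) = 10*(10 + 25 - 35) = 10*0 = 0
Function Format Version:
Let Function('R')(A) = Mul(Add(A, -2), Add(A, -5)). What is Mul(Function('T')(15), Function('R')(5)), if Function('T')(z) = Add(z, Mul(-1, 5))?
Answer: 0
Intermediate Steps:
Function('T')(z) = Add(-5, z) (Function('T')(z) = Add(z, -5) = Add(-5, z))
Function('R')(A) = Mul(Add(-5, A), Add(-2, A)) (Function('R')(A) = Mul(Add(-2, A), Add(-5, A)) = Mul(Add(-5, A), Add(-2, A)))
Mul(Function('T')(15), Function('R')(5)) = Mul(Add(-5, 15), Add(10, Pow(5, 2), Mul(-7, 5))) = Mul(10, Add(10, 25, -35)) = Mul(10, 0) = 0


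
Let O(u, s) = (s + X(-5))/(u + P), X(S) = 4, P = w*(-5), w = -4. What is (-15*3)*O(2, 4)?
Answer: -180/11 ≈ -16.364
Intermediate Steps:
P = 20 (P = -4*(-5) = 20)
O(u, s) = (4 + s)/(20 + u) (O(u, s) = (s + 4)/(u + 20) = (4 + s)/(20 + u))
(-15*3)*O(2, 4) = (-15*3)*((4 + 4)/(20 + 2)) = -45*8/22 = -45*4/11 = -180/11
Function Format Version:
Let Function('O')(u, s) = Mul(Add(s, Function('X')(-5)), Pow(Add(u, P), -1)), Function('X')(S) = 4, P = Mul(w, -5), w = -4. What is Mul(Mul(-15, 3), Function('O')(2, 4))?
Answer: Rational(-180, 11) ≈ -16.364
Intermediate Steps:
P = 20 (P = Mul(-4, -5) = 20)
Function('O')(u, s) = Mul(Pow(Add(20, u), -1), Add(4, s)) (Function('O')(u, s) = Mul(Add(s, 4), Pow(Add(u, 20), -1)) = Mul(Add(4, s), Pow(Add(20, u), -1)) = Mul(Pow(Add(20, u), -1), Add(4, s)))
Mul(Mul(-15, 3), Function('O')(2, 4)) = Mul(Mul(-15, 3), Mul(Pow(Add(20, 2), -1), Add(4, 4))) = Mul(-45, Mul(Pow(22, -1), 8)) = Mul(-45, Mul(Rational(1, 22), 8)) = Mul(-45, Rational(4, 11)) = Rational(-180, 11)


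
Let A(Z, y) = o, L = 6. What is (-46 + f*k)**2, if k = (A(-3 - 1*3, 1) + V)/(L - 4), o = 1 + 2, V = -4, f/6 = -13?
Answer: 49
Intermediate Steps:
f = -78 (f = 6*(-13) = -78)
o = 3
A(Z, y) = 3
k = -1/2 (k = (3 - 4)/(6 - 4) = -1/2 ≈ -0.50000)
(-46 + f*k)**2 = (-46 - 78*(-1/2))**2 = (-46 + 39)**2 = (-7)**2 = 49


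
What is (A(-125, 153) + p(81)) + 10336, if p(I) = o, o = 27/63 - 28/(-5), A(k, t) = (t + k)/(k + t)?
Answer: 362006/35 ≈ 10343.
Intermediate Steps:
A(k, t) = 1 (A(k, t) = (k + t)/(k + t) = 1)
o = 211/35 (o = 27*(1/63) - 28*(-⅕) = 3/7 + 28/5 = 211/35 ≈ 6.0286)
p(I) = 211/35
(A(-125, 153) + p(81)) + 10336 = (1 + 211/35) + 10336 = 246/35 + 10336 = 362006/35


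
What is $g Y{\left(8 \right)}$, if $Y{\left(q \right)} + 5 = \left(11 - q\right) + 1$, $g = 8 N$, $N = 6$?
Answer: $-48$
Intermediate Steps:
$g = 48$ ($g = 8 \cdot 6 = 48$)
$Y{\left(q \right)} = 7 - q$ ($Y{\left(q \right)} = -5 + \left(\left(11 - q\right) + 1\right) = -5 - \left(-12 + q\right) = 7 - q$)
$g Y{\left(8 \right)} = 48 \left(7 - 8\right) = 48 \left(-1\right) = -48$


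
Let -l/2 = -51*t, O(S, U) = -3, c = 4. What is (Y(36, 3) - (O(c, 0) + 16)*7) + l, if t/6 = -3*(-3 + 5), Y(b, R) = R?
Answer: -3760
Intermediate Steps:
t = -36 (t = 6*(-3*(-3 + 5)) = 6*(-3*2) = 6*(-6) = -36)
l = -3672 (l = -(-102)*(-36) = -2*1836 = -3672)
(Y(36, 3) - (O(c, 0) + 16)*7) + l = (3 - (-3 + 16)*7) - 3672 = (3 - 13*7) - 3672 = (3 - 1*91) - 3672 = (3 - 91) - 3672 = -88 - 3672 = -3760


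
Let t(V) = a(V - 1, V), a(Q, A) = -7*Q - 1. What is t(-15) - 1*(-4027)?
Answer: 4138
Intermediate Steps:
a(Q, A) = -1 - 7*Q
t(V) = 6 - 7*V (t(V) = -1 - 7*(V - 1) = -1 - 7*(-1 + V) = -1 + (7 - 7*V) = 6 - 7*V)
t(-15) - 1*(-4027) = (6 - 7*(-15)) - 1*(-4027) = (6 + 105) + 4027 = 111 + 4027 = 4138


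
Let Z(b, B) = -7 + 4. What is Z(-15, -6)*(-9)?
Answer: 27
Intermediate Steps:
Z(b, B) = -3
Z(-15, -6)*(-9) = -3*(-9) = 27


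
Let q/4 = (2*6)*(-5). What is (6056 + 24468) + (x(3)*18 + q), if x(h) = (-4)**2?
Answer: 30572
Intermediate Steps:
x(h) = 16
q = -240 (q = 4*((2*6)*(-5)) = 4*(12*(-5)) = 4*(-60) = -240)
(6056 + 24468) + (x(3)*18 + q) = (6056 + 24468) + (16*18 - 240) = 30524 + (288 - 240) = 30524 + 48 = 30572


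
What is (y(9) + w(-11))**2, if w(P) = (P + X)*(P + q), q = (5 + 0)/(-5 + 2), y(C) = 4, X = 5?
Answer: 6400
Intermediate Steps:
q = -5/3 (q = 5/(-3) = 5*(-1/3) = -5/3 ≈ -1.6667)
w(P) = (5 + P)*(-5/3 + P) (w(P) = (P + 5)*(P - 5/3) = (5 + P)*(-5/3 + P))
(y(9) + w(-11))**2 = (4 + (-25/3 + (-11)**2 + (10/3)*(-11)))**2 = (4 + (-25/3 + 121 - 110/3))**2 = (4 + 76)**2 = 80**2 = 6400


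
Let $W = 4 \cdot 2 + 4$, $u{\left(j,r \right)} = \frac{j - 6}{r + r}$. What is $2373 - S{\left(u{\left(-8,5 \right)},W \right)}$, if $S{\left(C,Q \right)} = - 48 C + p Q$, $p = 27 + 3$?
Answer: $\frac{9729}{5} \approx 1945.8$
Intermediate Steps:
$p = 30$
$u{\left(j,r \right)} = \frac{-6 + j}{2 r}$
$W = 12$ ($W = 8 + 4 = 12$)
$S{\left(C,Q \right)} = - 48 C + 30 Q$
$2373 - S{\left(u{\left(-8,5 \right)},W \right)} = 2373 - \left(- 48 \frac{-6 - 8}{2 \cdot 5} + 30 \cdot 12\right) = 2373 - \left(- 48 \cdot \frac{1}{2} \cdot \frac{1}{5} \left(-14\right) + 360\right) = 2373 - \left(\left(-48\right) \left(- \frac{7}{5}\right) + 360\right) = 2373 - \left(\frac{336}{5} + 360\right) = 2373 - \frac{2136}{5} = \frac{9729}{5}$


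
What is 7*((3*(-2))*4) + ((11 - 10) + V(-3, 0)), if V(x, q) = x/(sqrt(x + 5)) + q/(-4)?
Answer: -167 - 3*sqrt(2)/2 ≈ -169.12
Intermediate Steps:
V(x, q) = -q/4 + x/sqrt(5 + x) (V(x, q) = x/(sqrt(5 + x)) + q*(-1/4) = x/sqrt(5 + x) - q/4 = -q/4 + x/sqrt(5 + x))
7*((3*(-2))*4) + ((11 - 10) + V(-3, 0)) = 7*((3*(-2))*4) + ((11 - 10) + (-1/4*0 - 3/sqrt(5 - 3))) = 7*(-6*4) + (1 + (0 - 3*sqrt(2)/2)) = 7*(-24) + (1 + (0 - 3*sqrt(2)/2)) = -168 + (1 + (0 - 3*sqrt(2)/2)) = -168 + (1 - 3*sqrt(2)/2) = -167 - 3*sqrt(2)/2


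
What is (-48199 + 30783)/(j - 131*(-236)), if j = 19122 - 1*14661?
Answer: -17416/35377 ≈ -0.49230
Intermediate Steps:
j = 4461 (j = 19122 - 14661 = 4461)
(-48199 + 30783)/(j - 131*(-236)) = (-48199 + 30783)/(4461 - 131*(-236)) = -17416/(4461 + 30916) = -17416/35377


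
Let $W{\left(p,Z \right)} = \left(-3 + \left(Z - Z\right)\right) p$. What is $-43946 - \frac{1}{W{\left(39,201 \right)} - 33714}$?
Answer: $- \frac{1486737125}{33831} \approx -43946.0$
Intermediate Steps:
$W{\left(p,Z \right)} = - 3 p$ ($W{\left(p,Z \right)} = \left(-3 + 0\right) p = - 3 p$)
$-43946 - \frac{1}{W{\left(39,201 \right)} - 33714} = -43946 - \frac{1}{\left(-3\right) 39 - 33714} = -43946 - \frac{1}{-117 - 33714} = -43946 - \frac{1}{-33831} = -43946 - - \frac{1}{33831} = -43946 + \frac{1}{33831} = - \frac{1486737125}{33831}$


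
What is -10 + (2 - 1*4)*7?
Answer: -24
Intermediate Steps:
-10 + (2 - 1*4)*7 = -10 + (2 - 4)*7 = -10 - 2*7 = -10 - 14 = -24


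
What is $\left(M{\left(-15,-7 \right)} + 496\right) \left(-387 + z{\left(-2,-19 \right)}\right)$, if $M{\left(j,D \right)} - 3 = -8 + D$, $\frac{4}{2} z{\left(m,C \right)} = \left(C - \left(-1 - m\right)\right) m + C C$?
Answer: $-90266$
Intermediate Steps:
$z{\left(m,C \right)} = \frac{C^{2}}{2} + \frac{m \left(1 + C + m\right)}{2}$ ($z{\left(m,C \right)} = \frac{\left(C - \left(-1 - m\right)\right) m + C C}{2} = \frac{\left(C + \left(1 + m\right)\right) m + C^{2}}{2} = \frac{\left(1 + C + m\right) m + C^{2}}{2} = \frac{m \left(1 + C + m\right) + C^{2}}{2} = \frac{C^{2} + m \left(1 + C + m\right)}{2} = \frac{C^{2}}{2} + \frac{m \left(1 + C + m\right)}{2}$)
$M{\left(j,D \right)} = -5 + D$ ($M{\left(j,D \right)} = 3 + \left(-8 + D\right) = -5 + D$)
$\left(M{\left(-15,-7 \right)} + 496\right) \left(-387 + z{\left(-2,-19 \right)}\right) = \left(\left(-5 - 7\right) + 496\right) \left(-387 + \left(\frac{1}{2} \left(-2\right) + \frac{\left(-19\right)^{2}}{2} + \frac{\left(-2\right)^{2}}{2} + \frac{1}{2} \left(-19\right) \left(-2\right)\right)\right) = \left(-12 + 496\right) \left(-387 + \left(-1 + \frac{1}{2} \cdot 361 + \frac{1}{2} \cdot 4 + 19\right)\right) = 484 \left(-387 + \left(-1 + \frac{361}{2} + 2 + 19\right)\right) = 484 \left(-387 + \frac{401}{2}\right) = 484 \left(- \frac{373}{2}\right) = -90266$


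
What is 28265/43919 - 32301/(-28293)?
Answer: 739443088/414200089 ≈ 1.7852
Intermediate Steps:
28265/43919 - 32301/(-28293) = 28265*(1/43919) - 32301*(-1/28293) = 28265/43919 + 10767/9431 = 739443088/414200089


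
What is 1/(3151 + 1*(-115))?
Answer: 1/3036 ≈ 0.00032938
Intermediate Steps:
1/(3151 + 1*(-115)) = 1/(3151 - 115) = 1/3036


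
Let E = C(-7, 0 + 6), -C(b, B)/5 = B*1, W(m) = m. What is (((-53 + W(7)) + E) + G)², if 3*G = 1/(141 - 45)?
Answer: 479040769/82944 ≈ 5775.5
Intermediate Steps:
C(b, B) = -5*B
G = 1/288 (G = 1/(3*(141 - 45)) = (⅓)/96 = (⅓)*(1/96) = 1/288 ≈ 0.0034722)
E = -30 (E = -5*(0 + 6) = -5*6 = -30)
(((-53 + W(7)) + E) + G)² = (((-53 + 7) - 30) + 1/288)² = ((-46 - 30) + 1/288)² = (-76 + 1/288)² = (-21887/288)² = 479040769/82944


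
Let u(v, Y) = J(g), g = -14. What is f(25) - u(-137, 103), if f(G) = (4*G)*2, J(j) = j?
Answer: 214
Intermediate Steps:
u(v, Y) = -14
f(G) = 8*G
f(25) - u(-137, 103) = 8*25 - 1*(-14) = 200 + 14 = 214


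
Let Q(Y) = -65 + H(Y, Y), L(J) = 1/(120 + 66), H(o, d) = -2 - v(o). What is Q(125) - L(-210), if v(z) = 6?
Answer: -13579/186 ≈ -73.005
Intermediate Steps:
H(o, d) = -8 (H(o, d) = -2 - 1*6 = -2 - 6 = -8)
L(J) = 1/186
Q(Y) = -73 (Q(Y) = -65 - 8 = -73)
Q(125) - L(-210) = -73 - 1*1/186 = -73 - 1/186 = -13579/186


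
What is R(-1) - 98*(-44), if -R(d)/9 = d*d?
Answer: 4303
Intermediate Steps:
R(d) = -9*d**2 (R(d) = -9*d*d = -9*d**2)
R(-1) - 98*(-44) = -9*(-1)**2 - 98*(-44) = -9*1 + 4312 = -9 + 4312 = 4303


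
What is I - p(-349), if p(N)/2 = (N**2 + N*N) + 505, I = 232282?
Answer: -255932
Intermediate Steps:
p(N) = 1010 + 4*N**2 (p(N) = 2*((N**2 + N*N) + 505) = 2*((N**2 + N**2) + 505) = 2*(2*N**2 + 505) = 2*(505 + 2*N**2) = 1010 + 4*N**2)
I - p(-349) = 232282 - (1010 + 4*(-349)**2) = 232282 - (1010 + 4*121801) = 232282 - (1010 + 487204) = 232282 - 1*488214 = 232282 - 488214 = -255932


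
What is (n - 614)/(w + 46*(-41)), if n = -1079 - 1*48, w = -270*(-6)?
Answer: 1741/266 ≈ 6.5451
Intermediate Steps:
w = 1620
n = -1127 (n = -1079 - 48 = -1127)
(n - 614)/(w + 46*(-41)) = (-1127 - 614)/(1620 + 46*(-41)) = -1741/(1620 - 1886) = -1741/(-266) = -1741*(-1/266) = 1741/266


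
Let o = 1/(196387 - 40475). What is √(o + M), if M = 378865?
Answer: √2302414864161618/77956 ≈ 615.52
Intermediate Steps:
o = 1/155912 ≈ 6.4139e-6
√(o + M) = √(1/155912 + 378865) = √(59069599881/155912) = √2302414864161618/77956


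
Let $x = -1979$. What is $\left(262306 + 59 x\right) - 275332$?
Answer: $-129787$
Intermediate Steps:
$\left(262306 + 59 x\right) - 275332 = \left(262306 + 59 \left(-1979\right)\right) - 275332 = \left(262306 - 116761\right) - 275332 = 145545 - 275332 = -129787$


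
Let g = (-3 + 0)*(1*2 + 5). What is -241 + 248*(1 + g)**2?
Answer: 98959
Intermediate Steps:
g = -21 (g = -3*(2 + 5) = -3*7 = -21)
-241 + 248*(1 + g)**2 = -241 + 248*(1 - 21)**2 = -241 + 248*(-20)**2 = -241 + 248*400 = -241 + 99200 = 98959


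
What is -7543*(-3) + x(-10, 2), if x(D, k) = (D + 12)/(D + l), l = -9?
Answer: 429949/19 ≈ 22629.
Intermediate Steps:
x(D, k) = (12 + D)/(-9 + D) (x(D, k) = (D + 12)/(D - 9) = (12 + D)/(-9 + D))
-7543*(-3) + x(-10, 2) = -7543*(-3) + (12 - 10)/(-9 - 10) = -397*(-57) + 2/(-19) = 22629 - 1/19*2 = 22629 - 2/19 = 429949/19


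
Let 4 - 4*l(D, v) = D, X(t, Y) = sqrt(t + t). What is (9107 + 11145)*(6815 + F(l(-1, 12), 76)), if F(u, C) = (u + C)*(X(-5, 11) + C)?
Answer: 256916872 + 1564467*I*sqrt(10) ≈ 2.5692e+8 + 4.9473e+6*I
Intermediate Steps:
X(t, Y) = sqrt(2)*sqrt(t) (X(t, Y) = sqrt(2*t) = sqrt(2)*sqrt(t))
l(D, v) = 1 - D/4
F(u, C) = (C + u)*(C + I*sqrt(10)) (F(u, C) = (u + C)*(sqrt(2)*sqrt(-5) + C) = (C + u)*(sqrt(2)*(I*sqrt(5)) + C) = (C + u)*(I*sqrt(10) + C) = (C + u)*(C + I*sqrt(10)))
(9107 + 11145)*(6815 + F(l(-1, 12), 76)) = (9107 + 11145)*(6815 + (76**2 + 76*(1 - 1/4*(-1)) + I*76*sqrt(10) + I*(1 - 1/4*(-1))*sqrt(10))) = 20252*(6815 + (5776 + 76*(1 + 1/4) + 76*I*sqrt(10) + I*(1 + 1/4)*sqrt(10))) = 20252*(6815 + (5776 + 76*(5/4) + 76*I*sqrt(10) + I*(5/4)*sqrt(10))) = 20252*(6815 + (5776 + 95 + 76*I*sqrt(10) + 5*I*sqrt(10)/4)) = 20252*(6815 + (5871 + 309*I*sqrt(10)/4)) = 20252*(12686 + 309*I*sqrt(10)/4) = 256916872 + 1564467*I*sqrt(10)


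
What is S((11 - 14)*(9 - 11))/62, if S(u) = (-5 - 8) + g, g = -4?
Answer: -17/62 ≈ -0.27419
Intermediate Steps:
S(u) = -17 (S(u) = (-5 - 8) - 4 = -13 - 4 = -17)
S((11 - 14)*(9 - 11))/62 = -17/62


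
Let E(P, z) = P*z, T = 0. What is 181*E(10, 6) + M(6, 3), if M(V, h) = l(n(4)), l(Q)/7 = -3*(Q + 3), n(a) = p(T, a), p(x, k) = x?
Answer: 10797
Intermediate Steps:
n(a) = 0
l(Q) = -63 - 21*Q (l(Q) = 7*(-3*(Q + 3)) = 7*(-3*(3 + Q)) = 7*(-9 - 3*Q) = -63 - 21*Q)
M(V, h) = -63 (M(V, h) = -63 - 21*0 = -63 + 0 = -63)
181*E(10, 6) + M(6, 3) = 181*(10*6) - 63 = 181*60 - 63 = 10860 - 63 = 10797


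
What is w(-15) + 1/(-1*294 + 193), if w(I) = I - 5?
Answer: -2021/101 ≈ -20.010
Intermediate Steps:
w(I) = -5 + I
w(-15) + 1/(-1*294 + 193) = (-5 - 15) + 1/(-1*294 + 193) = -20 + 1/(-294 + 193) = -20 + 1/(-101) = -20 - 1/101 = -2021/101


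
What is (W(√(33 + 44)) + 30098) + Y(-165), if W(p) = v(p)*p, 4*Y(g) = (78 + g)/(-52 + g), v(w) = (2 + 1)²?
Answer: 26125151/868 + 9*√77 ≈ 30177.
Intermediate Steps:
v(w) = 9 (v(w) = 3² = 9)
Y(g) = (78 + g)/(4*(-52 + g)) (Y(g) = ((78 + g)/(-52 + g))/4 = (78 + g)/(4*(-52 + g)))
W(p) = 9*p
(W(√(33 + 44)) + 30098) + Y(-165) = (9*√(33 + 44) + 30098) + (78 - 165)/(4*(-52 - 165)) = (9*√77 + 30098) + (¼)*(-87)/(-217) = (30098 + 9*√77) + (¼)*(-1/217)*(-87) = (30098 + 9*√77) + 87/868 = 26125151/868 + 9*√77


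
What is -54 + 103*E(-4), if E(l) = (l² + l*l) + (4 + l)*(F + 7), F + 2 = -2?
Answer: 3242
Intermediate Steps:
F = -4 (F = -2 - 2 = -4)
E(l) = 12 + 2*l² + 3*l (E(l) = (l² + l*l) + (4 + l)*(-4 + 7) = (l² + l²) + (4 + l)*3 = 2*l² + (12 + 3*l) = 12 + 2*l² + 3*l)
-54 + 103*E(-4) = -54 + 103*(12 + 2*(-4)² + 3*(-4)) = -54 + 103*(12 + 2*16 - 12) = -54 + 103*(12 + 32 - 12) = -54 + 103*32 = -54 + 3296 = 3242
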